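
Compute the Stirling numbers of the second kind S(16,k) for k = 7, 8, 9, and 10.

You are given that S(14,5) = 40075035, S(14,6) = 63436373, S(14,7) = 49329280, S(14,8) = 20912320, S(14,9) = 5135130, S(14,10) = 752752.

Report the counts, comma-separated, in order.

3281882604, 2141764053, 820784250, 193754990

row 15: T[15][6]=6·63436373+40075035=420693273  T[15][7]=7·49329280+63436373=408741333  T[15][8]=8·20912320+49329280=216627840  T[15][9]=9·5135130+20912320=67128490  T[15][10]=10·752752+5135130=12662650
row 16: T[16][7]=7·408741333+420693273=3281882604  T[16][8]=8·216627840+408741333=2141764053  T[16][9]=9·67128490+216627840=820784250  T[16][10]=10·12662650+67128490=193754990
Read S(16,7) = 3281882604, S(16,8) = 2141764053, S(16,9) = 820784250, S(16,10) = 193754990.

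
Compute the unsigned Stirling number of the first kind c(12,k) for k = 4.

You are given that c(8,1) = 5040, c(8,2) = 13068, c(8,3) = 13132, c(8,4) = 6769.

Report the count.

105258076

[9] T[9,1]:8*5040+0=40320 · T[9,2]:8*13068+5040=109584 · T[9,3]:8*13132+13068=118124 · T[9,4]:8*6769+13132=67284
[10] T[10,2]:9*109584+40320=1026576 · T[10,3]:9*118124+109584=1172700 · T[10,4]:9*67284+118124=723680
[11] T[11,3]:10*1172700+1026576=12753576 · T[11,4]:10*723680+1172700=8409500
[12] T[12,4]:11*8409500+12753576=105258076
Read c(12,4) = 105258076.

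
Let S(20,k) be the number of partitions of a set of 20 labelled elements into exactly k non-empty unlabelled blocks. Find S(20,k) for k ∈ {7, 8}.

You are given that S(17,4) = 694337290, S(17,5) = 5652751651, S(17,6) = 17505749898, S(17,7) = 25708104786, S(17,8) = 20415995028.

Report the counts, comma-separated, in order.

r18: T_18,5=5×5652751651+694337290=28958095545; T_18,6=6×17505749898+5652751651=110687251039; T_18,7=7×25708104786+17505749898=197462483400; T_18,8=8×20415995028+25708104786=189036065010
r19: T_19,6=6×110687251039+28958095545=693081601779; T_19,7=7×197462483400+110687251039=1492924634839; T_19,8=8×189036065010+197462483400=1709751003480
r20: T_20,7=7×1492924634839+693081601779=11143554045652; T_20,8=8×1709751003480+1492924634839=15170932662679
Read S(20,7) = 11143554045652, S(20,8) = 15170932662679.

11143554045652, 15170932662679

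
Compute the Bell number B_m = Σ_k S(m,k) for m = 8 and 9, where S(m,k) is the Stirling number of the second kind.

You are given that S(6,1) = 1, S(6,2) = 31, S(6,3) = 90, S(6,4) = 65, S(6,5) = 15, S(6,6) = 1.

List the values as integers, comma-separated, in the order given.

4140, 21147

[7] T[7,1]:1*1+0=1 · T[7,2]:2*31+1=63 · T[7,3]:3*90+31=301 · T[7,4]:4*65+90=350 · T[7,5]:5*15+65=140 · T[7,6]:6*1+15=21 · T[7,7]:7*0+1=1
[8] T[8,1]:1*1+0=1 · T[8,2]:2*63+1=127 · T[8,3]:3*301+63=966 · T[8,4]:4*350+301=1701 · T[8,5]:5*140+350=1050 · T[8,6]:6*21+140=266 · T[8,7]:7*1+21=28 · T[8,8]:8*0+1=1
[9] T[9,1]:1*1+0=1 · T[9,2]:2*127+1=255 · T[9,3]:3*966+127=3025 · T[9,4]:4*1701+966=7770 · T[9,5]:5*1050+1701=6951 · T[9,6]:6*266+1050=2646 · T[9,7]:7*28+266=462 · T[9,8]:8*1+28=36 · T[9,9]:9*0+1=1
B_8 = ΣS(8,k) = 1+127+966+1701+1050+266+28+1 = 4140
B_9 = ΣS(9,k) = 1+255+3025+7770+6951+2646+462+36+1 = 21147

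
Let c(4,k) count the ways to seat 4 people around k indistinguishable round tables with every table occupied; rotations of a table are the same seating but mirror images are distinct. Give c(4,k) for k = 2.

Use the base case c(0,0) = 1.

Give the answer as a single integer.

i=1: T(1,1)=1+0·0=1
i=2: T(2,1)=0+1·1=1 | T(2,2)=1+1·0=1
i=3: T(3,1)=0+2·1=2 | T(3,2)=1+2·1=3
i=4: T(4,2)=2+3·3=11
Read c(4,2) = 11.

11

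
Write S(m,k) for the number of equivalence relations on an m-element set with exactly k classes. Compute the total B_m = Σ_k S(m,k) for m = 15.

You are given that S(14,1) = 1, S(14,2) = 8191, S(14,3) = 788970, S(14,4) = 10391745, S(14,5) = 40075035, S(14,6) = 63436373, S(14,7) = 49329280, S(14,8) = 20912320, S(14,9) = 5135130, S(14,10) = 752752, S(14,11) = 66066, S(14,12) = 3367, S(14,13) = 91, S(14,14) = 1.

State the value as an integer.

1382958545

row 15: T[15][1]=1·1+0=1  T[15][2]=2·8191+1=16383  T[15][3]=3·788970+8191=2375101  T[15][4]=4·10391745+788970=42355950  T[15][5]=5·40075035+10391745=210766920  T[15][6]=6·63436373+40075035=420693273  T[15][7]=7·49329280+63436373=408741333  T[15][8]=8·20912320+49329280=216627840  T[15][9]=9·5135130+20912320=67128490  T[15][10]=10·752752+5135130=12662650  T[15][11]=11·66066+752752=1479478  T[15][12]=12·3367+66066=106470  T[15][13]=13·91+3367=4550  T[15][14]=14·1+91=105  T[15][15]=15·0+1=1
B_15 = ΣS(15,k) = 1+16383+2375101+42355950+210766920+420693273+408741333+216627840+67128490+12662650+1479478+106470+4550+105+1 = 1382958545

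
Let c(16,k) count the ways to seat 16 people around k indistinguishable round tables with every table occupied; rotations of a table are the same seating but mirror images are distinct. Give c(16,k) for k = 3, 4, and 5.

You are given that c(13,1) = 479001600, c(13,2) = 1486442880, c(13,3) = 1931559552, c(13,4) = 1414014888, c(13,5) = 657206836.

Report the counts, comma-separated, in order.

6165817614720, 5056995703824, 2706813345600

row 14: T[14][1]=13·479001600+0=6227020800  T[14][2]=13·1486442880+479001600=19802759040  T[14][3]=13·1931559552+1486442880=26596717056  T[14][4]=13·1414014888+1931559552=20313753096  T[14][5]=13·657206836+1414014888=9957703756
row 15: T[15][2]=14·19802759040+6227020800=283465647360  T[15][3]=14·26596717056+19802759040=392156797824  T[15][4]=14·20313753096+26596717056=310989260400  T[15][5]=14·9957703756+20313753096=159721605680
row 16: T[16][3]=15·392156797824+283465647360=6165817614720  T[16][4]=15·310989260400+392156797824=5056995703824  T[16][5]=15·159721605680+310989260400=2706813345600
Read c(16,3) = 6165817614720, c(16,4) = 5056995703824, c(16,5) = 2706813345600.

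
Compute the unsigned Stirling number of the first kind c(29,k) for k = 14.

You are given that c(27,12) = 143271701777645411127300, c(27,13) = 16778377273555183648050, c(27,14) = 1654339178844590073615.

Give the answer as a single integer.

2316762871029690607422990

r28: T_28,13=27×16778377273555183648050+143271701777645411127300=596287888163635369624650; T_28,14=27×1654339178844590073615+16778377273555183648050=61445535102359115635655
r29: T_29,14=28×61445535102359115635655+596287888163635369624650=2316762871029690607422990
Read c(29,14) = 2316762871029690607422990.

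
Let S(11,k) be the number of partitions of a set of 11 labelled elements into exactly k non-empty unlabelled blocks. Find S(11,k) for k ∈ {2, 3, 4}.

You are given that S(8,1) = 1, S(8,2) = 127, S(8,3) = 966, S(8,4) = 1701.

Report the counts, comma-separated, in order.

@9  (9,1):1·1+0→1, (9,2):127·2+1→255, (9,3):966·3+127→3025, (9,4):1701·4+966→7770
@10  (10,1):1·1+0→1, (10,2):255·2+1→511, (10,3):3025·3+255→9330, (10,4):7770·4+3025→34105
@11  (11,2):511·2+1→1023, (11,3):9330·3+511→28501, (11,4):34105·4+9330→145750
Read S(11,2) = 1023, S(11,3) = 28501, S(11,4) = 145750.

1023, 28501, 145750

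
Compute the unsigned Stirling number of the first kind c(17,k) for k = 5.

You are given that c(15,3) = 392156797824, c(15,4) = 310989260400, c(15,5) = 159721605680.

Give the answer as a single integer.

48366009233424

@16  (16,4):310989260400·15+392156797824→5056995703824, (16,5):159721605680·15+310989260400→2706813345600
@17  (17,5):2706813345600·16+5056995703824→48366009233424
Read c(17,5) = 48366009233424.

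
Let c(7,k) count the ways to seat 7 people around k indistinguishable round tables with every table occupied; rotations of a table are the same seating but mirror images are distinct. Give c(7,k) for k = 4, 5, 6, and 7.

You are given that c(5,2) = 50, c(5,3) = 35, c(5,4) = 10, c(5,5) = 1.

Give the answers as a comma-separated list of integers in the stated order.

735, 175, 21, 1

[6] T[6,3]:5*35+50=225 · T[6,4]:5*10+35=85 · T[6,5]:5*1+10=15 · T[6,6]:5*0+1=1
[7] T[7,4]:6*85+225=735 · T[7,5]:6*15+85=175 · T[7,6]:6*1+15=21 · T[7,7]:6*0+1=1
Read c(7,4) = 735, c(7,5) = 175, c(7,6) = 21, c(7,7) = 1.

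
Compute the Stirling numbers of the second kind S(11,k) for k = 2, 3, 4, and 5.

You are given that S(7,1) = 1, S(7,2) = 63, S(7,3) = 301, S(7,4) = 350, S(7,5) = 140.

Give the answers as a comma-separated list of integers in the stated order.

i=8: T(8,1)=0+1·1=1 | T(8,2)=1+2·63=127 | T(8,3)=63+3·301=966 | T(8,4)=301+4·350=1701 | T(8,5)=350+5·140=1050
i=9: T(9,1)=0+1·1=1 | T(9,2)=1+2·127=255 | T(9,3)=127+3·966=3025 | T(9,4)=966+4·1701=7770 | T(9,5)=1701+5·1050=6951
i=10: T(10,1)=0+1·1=1 | T(10,2)=1+2·255=511 | T(10,3)=255+3·3025=9330 | T(10,4)=3025+4·7770=34105 | T(10,5)=7770+5·6951=42525
i=11: T(11,2)=1+2·511=1023 | T(11,3)=511+3·9330=28501 | T(11,4)=9330+4·34105=145750 | T(11,5)=34105+5·42525=246730
Read S(11,2) = 1023, S(11,3) = 28501, S(11,4) = 145750, S(11,5) = 246730.

1023, 28501, 145750, 246730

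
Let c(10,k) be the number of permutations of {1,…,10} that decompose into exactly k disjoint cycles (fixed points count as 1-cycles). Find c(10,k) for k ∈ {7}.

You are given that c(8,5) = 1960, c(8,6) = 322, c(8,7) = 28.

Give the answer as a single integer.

9450

@9  (9,6):322·8+1960→4536, (9,7):28·8+322→546
@10  (10,7):546·9+4536→9450
Read c(10,7) = 9450.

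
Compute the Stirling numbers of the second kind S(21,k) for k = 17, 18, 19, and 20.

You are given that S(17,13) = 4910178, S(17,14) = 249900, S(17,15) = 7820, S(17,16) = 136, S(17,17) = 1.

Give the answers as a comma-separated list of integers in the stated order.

34952799, 1023435, 19285, 210

row 18: T[18][14]=14·249900+4910178=8408778  T[18][15]=15·7820+249900=367200  T[18][16]=16·136+7820=9996  T[18][17]=17·1+136=153  T[18][18]=18·0+1=1
row 19: T[19][15]=15·367200+8408778=13916778  T[19][16]=16·9996+367200=527136  T[19][17]=17·153+9996=12597  T[19][18]=18·1+153=171  T[19][19]=19·0+1=1
row 20: T[20][16]=16·527136+13916778=22350954  T[20][17]=17·12597+527136=741285  T[20][18]=18·171+12597=15675  T[20][19]=19·1+171=190  T[20][20]=20·0+1=1
row 21: T[21][17]=17·741285+22350954=34952799  T[21][18]=18·15675+741285=1023435  T[21][19]=19·190+15675=19285  T[21][20]=20·1+190=210
Read S(21,17) = 34952799, S(21,18) = 1023435, S(21,19) = 19285, S(21,20) = 210.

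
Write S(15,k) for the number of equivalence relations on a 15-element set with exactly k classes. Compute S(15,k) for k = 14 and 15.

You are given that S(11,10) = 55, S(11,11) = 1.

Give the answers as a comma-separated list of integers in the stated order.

105, 1

row 12: T[12][11]=11·1+55=66  T[12][12]=12·0+1=1
row 13: T[13][12]=12·1+66=78  T[13][13]=13·0+1=1
row 14: T[14][13]=13·1+78=91  T[14][14]=14·0+1=1
row 15: T[15][14]=14·1+91=105  T[15][15]=15·0+1=1
Read S(15,14) = 105, S(15,15) = 1.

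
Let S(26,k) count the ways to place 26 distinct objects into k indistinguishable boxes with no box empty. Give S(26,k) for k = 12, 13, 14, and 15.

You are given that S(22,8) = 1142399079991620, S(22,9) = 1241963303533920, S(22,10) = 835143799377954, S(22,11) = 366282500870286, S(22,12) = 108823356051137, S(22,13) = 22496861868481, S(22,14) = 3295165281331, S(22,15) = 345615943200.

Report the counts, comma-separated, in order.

5149507353856958820, 1850568574253550060, 477898618396288260, 90449030191104000

@23  (23,9):1241963303533920·9+1142399079991620→12320068811796900, (23,10):835143799377954·10+1241963303533920→9593401297313460, (23,11):366282500870286·11+835143799377954→4864251308951100, (23,12):108823356051137·12+366282500870286→1672162773483930, (23,13):22496861868481·13+108823356051137→401282560341390, (23,14):3295165281331·14+22496861868481→68629175807115, (23,15):345615943200·15+3295165281331→8479404429331
@24  (24,10):9593401297313460·10+12320068811796900→108254081784931500, (24,11):4864251308951100·11+9593401297313460→63100165695775560, (24,12):1672162773483930·12+4864251308951100→24930204590758260, (24,13):401282560341390·13+1672162773483930→6888836057922000, (24,14):68629175807115·14+401282560341390→1362091021641000, (24,15):8479404429331·15+68629175807115→195820242247080
@25  (25,11):63100165695775560·11+108254081784931500→802355904438462660, (25,12):24930204590758260·12+63100165695775560→362262620784874680, (25,13):6888836057922000·13+24930204590758260→114485073343744260, (25,14):1362091021641000·14+6888836057922000→25958110360896000, (25,15):195820242247080·15+1362091021641000→4299394655347200
@26  (26,12):362262620784874680·12+802355904438462660→5149507353856958820, (26,13):114485073343744260·13+362262620784874680→1850568574253550060, (26,14):25958110360896000·14+114485073343744260→477898618396288260, (26,15):4299394655347200·15+25958110360896000→90449030191104000
Read S(26,12) = 5149507353856958820, S(26,13) = 1850568574253550060, S(26,14) = 477898618396288260, S(26,15) = 90449030191104000.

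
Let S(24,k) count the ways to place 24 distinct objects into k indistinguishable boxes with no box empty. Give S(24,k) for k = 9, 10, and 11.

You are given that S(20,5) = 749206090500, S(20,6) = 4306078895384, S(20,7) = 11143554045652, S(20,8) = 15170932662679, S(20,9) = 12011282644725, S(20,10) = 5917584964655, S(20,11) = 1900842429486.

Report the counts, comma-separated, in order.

@21  (21,6):4306078895384·6+749206090500→26585679462804, (21,7):11143554045652·7+4306078895384→82310957214948, (21,8):15170932662679·8+11143554045652→132511015347084, (21,9):12011282644725·9+15170932662679→123272476465204, (21,10):5917584964655·10+12011282644725→71187132291275, (21,11):1900842429486·11+5917584964655→26826851689001
@22  (22,7):82310957214948·7+26585679462804→602762379967440, (22,8):132511015347084·8+82310957214948→1142399079991620, (22,9):123272476465204·9+132511015347084→1241963303533920, (22,10):71187132291275·10+123272476465204→835143799377954, (22,11):26826851689001·11+71187132291275→366282500870286
@23  (23,8):1142399079991620·8+602762379967440→9741955019900400, (23,9):1241963303533920·9+1142399079991620→12320068811796900, (23,10):835143799377954·10+1241963303533920→9593401297313460, (23,11):366282500870286·11+835143799377954→4864251308951100
@24  (24,9):12320068811796900·9+9741955019900400→120622574326072500, (24,10):9593401297313460·10+12320068811796900→108254081784931500, (24,11):4864251308951100·11+9593401297313460→63100165695775560
Read S(24,9) = 120622574326072500, S(24,10) = 108254081784931500, S(24,11) = 63100165695775560.

120622574326072500, 108254081784931500, 63100165695775560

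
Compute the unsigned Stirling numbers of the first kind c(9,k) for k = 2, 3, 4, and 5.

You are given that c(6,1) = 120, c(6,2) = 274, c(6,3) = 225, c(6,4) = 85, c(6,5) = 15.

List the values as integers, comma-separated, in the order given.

109584, 118124, 67284, 22449

[7] T[7,1]:6*120+0=720 · T[7,2]:6*274+120=1764 · T[7,3]:6*225+274=1624 · T[7,4]:6*85+225=735 · T[7,5]:6*15+85=175
[8] T[8,1]:7*720+0=5040 · T[8,2]:7*1764+720=13068 · T[8,3]:7*1624+1764=13132 · T[8,4]:7*735+1624=6769 · T[8,5]:7*175+735=1960
[9] T[9,2]:8*13068+5040=109584 · T[9,3]:8*13132+13068=118124 · T[9,4]:8*6769+13132=67284 · T[9,5]:8*1960+6769=22449
Read c(9,2) = 109584, c(9,3) = 118124, c(9,4) = 67284, c(9,5) = 22449.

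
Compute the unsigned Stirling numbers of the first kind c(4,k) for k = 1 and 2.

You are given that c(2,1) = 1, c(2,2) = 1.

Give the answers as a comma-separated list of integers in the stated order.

@3  (3,1):1·2+0→2, (3,2):1·2+1→3
@4  (4,1):2·3+0→6, (4,2):3·3+2→11
Read c(4,1) = 6, c(4,2) = 11.

6, 11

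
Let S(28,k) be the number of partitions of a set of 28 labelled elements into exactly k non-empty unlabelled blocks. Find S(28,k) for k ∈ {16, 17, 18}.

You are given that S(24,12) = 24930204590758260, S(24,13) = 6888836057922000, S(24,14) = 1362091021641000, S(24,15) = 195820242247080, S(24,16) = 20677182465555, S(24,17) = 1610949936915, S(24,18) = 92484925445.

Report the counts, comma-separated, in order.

6539643128396047620, 898741468057510350, 94432767017711850

r25: T_25,13=13×6888836057922000+24930204590758260=114485073343744260; T_25,14=14×1362091021641000+6888836057922000=25958110360896000; T_25,15=15×195820242247080+1362091021641000=4299394655347200; T_25,16=16×20677182465555+195820242247080=526655161695960; T_25,17=17×1610949936915+20677182465555=48063331393110; T_25,18=18×92484925445+1610949936915=3275678594925
r26: T_26,14=14×25958110360896000+114485073343744260=477898618396288260; T_26,15=15×4299394655347200+25958110360896000=90449030191104000; T_26,16=16×526655161695960+4299394655347200=12725877242482560; T_26,17=17×48063331393110+526655161695960=1343731795378830; T_26,18=18×3275678594925+48063331393110=107025546101760
r27: T_27,15=15×90449030191104000+477898618396288260=1834634071262848260; T_27,16=16×12725877242482560+90449030191104000=294063066070824960; T_27,17=17×1343731795378830+12725877242482560=35569317763922670; T_27,18=18×107025546101760+1343731795378830=3270191625210510
r28: T_28,16=16×294063066070824960+1834634071262848260=6539643128396047620; T_28,17=17×35569317763922670+294063066070824960=898741468057510350; T_28,18=18×3270191625210510+35569317763922670=94432767017711850
Read S(28,16) = 6539643128396047620, S(28,17) = 898741468057510350, S(28,18) = 94432767017711850.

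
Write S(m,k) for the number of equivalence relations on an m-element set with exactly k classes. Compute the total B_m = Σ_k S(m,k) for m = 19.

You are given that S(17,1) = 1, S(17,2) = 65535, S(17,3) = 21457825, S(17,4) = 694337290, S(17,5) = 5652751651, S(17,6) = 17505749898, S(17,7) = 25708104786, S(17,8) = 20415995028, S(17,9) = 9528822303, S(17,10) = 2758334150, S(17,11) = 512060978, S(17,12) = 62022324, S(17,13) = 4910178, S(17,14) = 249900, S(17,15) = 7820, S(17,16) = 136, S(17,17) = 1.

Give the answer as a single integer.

@18  (18,1):1·1+0→1, (18,2):65535·2+1→131071, (18,3):21457825·3+65535→64439010, (18,4):694337290·4+21457825→2798806985, (18,5):5652751651·5+694337290→28958095545, (18,6):17505749898·6+5652751651→110687251039, (18,7):25708104786·7+17505749898→197462483400, (18,8):20415995028·8+25708104786→189036065010, (18,9):9528822303·9+20415995028→106175395755, (18,10):2758334150·10+9528822303→37112163803, (18,11):512060978·11+2758334150→8391004908, (18,12):62022324·12+512060978→1256328866, (18,13):4910178·13+62022324→125854638, (18,14):249900·14+4910178→8408778, (18,15):7820·15+249900→367200, (18,16):136·16+7820→9996, (18,17):1·17+136→153, (18,18):0·18+1→1
@19  (19,1):1·1+0→1, (19,2):131071·2+1→262143, (19,3):64439010·3+131071→193448101, (19,4):2798806985·4+64439010→11259666950, (19,5):28958095545·5+2798806985→147589284710, (19,6):110687251039·6+28958095545→693081601779, (19,7):197462483400·7+110687251039→1492924634839, (19,8):189036065010·8+197462483400→1709751003480, (19,9):106175395755·9+189036065010→1144614626805, (19,10):37112163803·10+106175395755→477297033785, (19,11):8391004908·11+37112163803→129413217791, (19,12):1256328866·12+8391004908→23466951300, (19,13):125854638·13+1256328866→2892439160, (19,14):8408778·14+125854638→243577530, (19,15):367200·15+8408778→13916778, (19,16):9996·16+367200→527136, (19,17):153·17+9996→12597, (19,18):1·18+153→171, (19,19):0·19+1→1
B_19 = ΣS(19,k) = 1+262143+193448101+11259666950+147589284710+693081601779+1492924634839+1709751003480+1144614626805+477297033785+129413217791+23466951300+2892439160+243577530+13916778+527136+12597+171+1 = 5832742205057

5832742205057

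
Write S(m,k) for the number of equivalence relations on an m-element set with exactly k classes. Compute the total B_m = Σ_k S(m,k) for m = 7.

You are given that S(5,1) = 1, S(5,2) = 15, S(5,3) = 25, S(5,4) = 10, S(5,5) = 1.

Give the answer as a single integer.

i=6: T(6,1)=0+1·1=1 | T(6,2)=1+2·15=31 | T(6,3)=15+3·25=90 | T(6,4)=25+4·10=65 | T(6,5)=10+5·1=15 | T(6,6)=1+6·0=1
i=7: T(7,1)=0+1·1=1 | T(7,2)=1+2·31=63 | T(7,3)=31+3·90=301 | T(7,4)=90+4·65=350 | T(7,5)=65+5·15=140 | T(7,6)=15+6·1=21 | T(7,7)=1+7·0=1
B_7 = ΣS(7,k) = 1+63+301+350+140+21+1 = 877

877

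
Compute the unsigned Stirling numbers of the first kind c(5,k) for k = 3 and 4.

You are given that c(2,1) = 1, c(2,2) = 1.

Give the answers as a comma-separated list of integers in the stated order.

35, 10

@3  (3,1):1·2+0→2, (3,2):1·2+1→3, (3,3):0·2+1→1
@4  (4,2):3·3+2→11, (4,3):1·3+3→6, (4,4):0·3+1→1
@5  (5,3):6·4+11→35, (5,4):1·4+6→10
Read c(5,3) = 35, c(5,4) = 10.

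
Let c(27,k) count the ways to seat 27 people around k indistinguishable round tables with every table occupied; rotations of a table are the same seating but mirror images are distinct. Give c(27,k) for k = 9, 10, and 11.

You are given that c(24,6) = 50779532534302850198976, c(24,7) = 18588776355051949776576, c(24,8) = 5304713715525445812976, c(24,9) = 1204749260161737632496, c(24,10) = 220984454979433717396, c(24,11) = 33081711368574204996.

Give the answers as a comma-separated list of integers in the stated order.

r25: T_25,7=24×18588776355051949776576+50779532534302850198976=496910165055549644836800; T_25,8=24×5304713715525445812976+18588776355051949776576=145901905527662649288000; T_25,9=24×1204749260161737632496+5304713715525445812976=34218695959407148992880; T_25,10=24×220984454979433717396+1204749260161737632496=6508376179668146850000; T_25,11=24×33081711368574204996+220984454979433717396=1014945527825214637300
r26: T_26,8=25×145901905527662649288000+496910165055549644836800=4144457803247115877036800; T_26,9=25×34218695959407148992880+145901905527662649288000=1001369304512841374110000; T_26,10=25×6508376179668146850000+34218695959407148992880=196928100451110820242880; T_26,11=25×1014945527825214637300+6508376179668146850000=31882014375298512782500
r27: T_27,9=26×1001369304512841374110000+4144457803247115877036800=30180059720580991603896800; T_27,10=26×196928100451110820242880+1001369304512841374110000=6121499916241722700424880; T_27,11=26×31882014375298512782500+196928100451110820242880=1025860474208872152587880
Read c(27,9) = 30180059720580991603896800, c(27,10) = 6121499916241722700424880, c(27,11) = 1025860474208872152587880.

30180059720580991603896800, 6121499916241722700424880, 1025860474208872152587880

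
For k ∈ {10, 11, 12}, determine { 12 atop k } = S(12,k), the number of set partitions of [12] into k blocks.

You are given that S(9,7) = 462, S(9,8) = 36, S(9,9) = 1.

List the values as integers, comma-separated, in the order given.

row 10: T[10][8]=8·36+462=750  T[10][9]=9·1+36=45  T[10][10]=10·0+1=1
row 11: T[11][9]=9·45+750=1155  T[11][10]=10·1+45=55  T[11][11]=11·0+1=1
row 12: T[12][10]=10·55+1155=1705  T[12][11]=11·1+55=66  T[12][12]=12·0+1=1
Read S(12,10) = 1705, S(12,11) = 66, S(12,12) = 1.

1705, 66, 1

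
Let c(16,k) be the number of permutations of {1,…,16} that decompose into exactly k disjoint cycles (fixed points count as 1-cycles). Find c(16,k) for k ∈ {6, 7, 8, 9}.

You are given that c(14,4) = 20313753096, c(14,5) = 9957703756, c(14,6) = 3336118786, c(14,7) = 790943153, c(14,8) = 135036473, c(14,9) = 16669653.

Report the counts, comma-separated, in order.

[15] T[15,5]:14*9957703756+20313753096=159721605680 · T[15,6]:14*3336118786+9957703756=56663366760 · T[15,7]:14*790943153+3336118786=14409322928 · T[15,8]:14*135036473+790943153=2681453775 · T[15,9]:14*16669653+135036473=368411615
[16] T[16,6]:15*56663366760+159721605680=1009672107080 · T[16,7]:15*14409322928+56663366760=272803210680 · T[16,8]:15*2681453775+14409322928=54631129553 · T[16,9]:15*368411615+2681453775=8207628000
Read c(16,6) = 1009672107080, c(16,7) = 272803210680, c(16,8) = 54631129553, c(16,9) = 8207628000.

1009672107080, 272803210680, 54631129553, 8207628000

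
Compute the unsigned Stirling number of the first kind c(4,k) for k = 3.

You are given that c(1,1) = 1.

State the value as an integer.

[2] T[2,1]:1*1+0=1 · T[2,2]:1*0+1=1
[3] T[3,2]:2*1+1=3 · T[3,3]:2*0+1=1
[4] T[4,3]:3*1+3=6
Read c(4,3) = 6.

6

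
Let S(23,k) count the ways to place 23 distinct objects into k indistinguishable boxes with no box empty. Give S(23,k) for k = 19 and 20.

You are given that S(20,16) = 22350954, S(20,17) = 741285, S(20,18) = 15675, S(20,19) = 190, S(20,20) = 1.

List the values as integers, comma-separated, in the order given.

79781779, 1859550

i=21: T(21,17)=22350954+17·741285=34952799 | T(21,18)=741285+18·15675=1023435 | T(21,19)=15675+19·190=19285 | T(21,20)=190+20·1=210
i=22: T(22,18)=34952799+18·1023435=53374629 | T(22,19)=1023435+19·19285=1389850 | T(22,20)=19285+20·210=23485
i=23: T(23,19)=53374629+19·1389850=79781779 | T(23,20)=1389850+20·23485=1859550
Read S(23,19) = 79781779, S(23,20) = 1859550.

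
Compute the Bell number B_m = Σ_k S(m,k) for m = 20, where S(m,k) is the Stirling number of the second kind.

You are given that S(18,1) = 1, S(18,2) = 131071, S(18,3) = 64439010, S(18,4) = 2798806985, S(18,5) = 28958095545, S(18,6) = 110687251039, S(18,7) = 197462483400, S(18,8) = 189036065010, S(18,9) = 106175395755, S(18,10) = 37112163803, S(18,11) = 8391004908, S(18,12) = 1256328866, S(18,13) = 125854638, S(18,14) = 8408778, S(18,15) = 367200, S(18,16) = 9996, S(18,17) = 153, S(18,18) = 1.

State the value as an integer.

r19: T_19,1=1×1+0=1; T_19,2=2×131071+1=262143; T_19,3=3×64439010+131071=193448101; T_19,4=4×2798806985+64439010=11259666950; T_19,5=5×28958095545+2798806985=147589284710; T_19,6=6×110687251039+28958095545=693081601779; T_19,7=7×197462483400+110687251039=1492924634839; T_19,8=8×189036065010+197462483400=1709751003480; T_19,9=9×106175395755+189036065010=1144614626805; T_19,10=10×37112163803+106175395755=477297033785; T_19,11=11×8391004908+37112163803=129413217791; T_19,12=12×1256328866+8391004908=23466951300; T_19,13=13×125854638+1256328866=2892439160; T_19,14=14×8408778+125854638=243577530; T_19,15=15×367200+8408778=13916778; T_19,16=16×9996+367200=527136; T_19,17=17×153+9996=12597; T_19,18=18×1+153=171; T_19,19=19×0+1=1
r20: T_20,1=1×1+0=1; T_20,2=2×262143+1=524287; T_20,3=3×193448101+262143=580606446; T_20,4=4×11259666950+193448101=45232115901; T_20,5=5×147589284710+11259666950=749206090500; T_20,6=6×693081601779+147589284710=4306078895384; T_20,7=7×1492924634839+693081601779=11143554045652; T_20,8=8×1709751003480+1492924634839=15170932662679; T_20,9=9×1144614626805+1709751003480=12011282644725; T_20,10=10×477297033785+1144614626805=5917584964655; T_20,11=11×129413217791+477297033785=1900842429486; T_20,12=12×23466951300+129413217791=411016633391; T_20,13=13×2892439160+23466951300=61068660380; T_20,14=14×243577530+2892439160=6302524580; T_20,15=15×13916778+243577530=452329200; T_20,16=16×527136+13916778=22350954; T_20,17=17×12597+527136=741285; T_20,18=18×171+12597=15675; T_20,19=19×1+171=190; T_20,20=20×0+1=1
B_20 = ΣS(20,k) = 1+524287+580606446+45232115901+749206090500+4306078895384+11143554045652+15170932662679+12011282644725+5917584964655+1900842429486+411016633391+61068660380+6302524580+452329200+22350954+741285+15675+190+1 = 51724158235372

51724158235372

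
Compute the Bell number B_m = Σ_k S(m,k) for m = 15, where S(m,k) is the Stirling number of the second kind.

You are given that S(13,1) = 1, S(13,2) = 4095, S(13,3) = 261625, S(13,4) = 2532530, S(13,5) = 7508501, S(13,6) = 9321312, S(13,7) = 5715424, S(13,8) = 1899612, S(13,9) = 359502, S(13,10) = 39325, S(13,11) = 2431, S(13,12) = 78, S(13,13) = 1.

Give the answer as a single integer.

1382958545

@14  (14,1):1·1+0→1, (14,2):4095·2+1→8191, (14,3):261625·3+4095→788970, (14,4):2532530·4+261625→10391745, (14,5):7508501·5+2532530→40075035, (14,6):9321312·6+7508501→63436373, (14,7):5715424·7+9321312→49329280, (14,8):1899612·8+5715424→20912320, (14,9):359502·9+1899612→5135130, (14,10):39325·10+359502→752752, (14,11):2431·11+39325→66066, (14,12):78·12+2431→3367, (14,13):1·13+78→91, (14,14):0·14+1→1
@15  (15,1):1·1+0→1, (15,2):8191·2+1→16383, (15,3):788970·3+8191→2375101, (15,4):10391745·4+788970→42355950, (15,5):40075035·5+10391745→210766920, (15,6):63436373·6+40075035→420693273, (15,7):49329280·7+63436373→408741333, (15,8):20912320·8+49329280→216627840, (15,9):5135130·9+20912320→67128490, (15,10):752752·10+5135130→12662650, (15,11):66066·11+752752→1479478, (15,12):3367·12+66066→106470, (15,13):91·13+3367→4550, (15,14):1·14+91→105, (15,15):0·15+1→1
B_15 = ΣS(15,k) = 1+16383+2375101+42355950+210766920+420693273+408741333+216627840+67128490+12662650+1479478+106470+4550+105+1 = 1382958545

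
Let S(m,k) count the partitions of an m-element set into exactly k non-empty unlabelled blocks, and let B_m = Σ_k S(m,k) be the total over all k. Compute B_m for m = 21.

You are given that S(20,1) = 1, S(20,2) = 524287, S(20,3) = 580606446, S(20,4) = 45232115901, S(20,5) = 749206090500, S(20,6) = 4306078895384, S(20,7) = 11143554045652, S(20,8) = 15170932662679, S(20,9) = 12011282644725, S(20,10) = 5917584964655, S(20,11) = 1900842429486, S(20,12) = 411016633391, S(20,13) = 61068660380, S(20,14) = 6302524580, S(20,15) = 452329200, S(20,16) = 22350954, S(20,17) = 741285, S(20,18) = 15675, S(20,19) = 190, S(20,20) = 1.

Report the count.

474869816156751

row 21: T[21][1]=1·1+0=1  T[21][2]=2·524287+1=1048575  T[21][3]=3·580606446+524287=1742343625  T[21][4]=4·45232115901+580606446=181509070050  T[21][5]=5·749206090500+45232115901=3791262568401  T[21][6]=6·4306078895384+749206090500=26585679462804  T[21][7]=7·11143554045652+4306078895384=82310957214948  T[21][8]=8·15170932662679+11143554045652=132511015347084  T[21][9]=9·12011282644725+15170932662679=123272476465204  T[21][10]=10·5917584964655+12011282644725=71187132291275  T[21][11]=11·1900842429486+5917584964655=26826851689001  T[21][12]=12·411016633391+1900842429486=6833042030178  T[21][13]=13·61068660380+411016633391=1204909218331  T[21][14]=14·6302524580+61068660380=149304004500  T[21][15]=15·452329200+6302524580=13087462580  T[21][16]=16·22350954+452329200=809944464  T[21][17]=17·741285+22350954=34952799  T[21][18]=18·15675+741285=1023435  T[21][19]=19·190+15675=19285  T[21][20]=20·1+190=210  T[21][21]=21·0+1=1
B_21 = ΣS(21,k) = 1+1048575+1742343625+181509070050+3791262568401+26585679462804+82310957214948+132511015347084+123272476465204+71187132291275+26826851689001+6833042030178+1204909218331+149304004500+13087462580+809944464+34952799+1023435+19285+210+1 = 474869816156751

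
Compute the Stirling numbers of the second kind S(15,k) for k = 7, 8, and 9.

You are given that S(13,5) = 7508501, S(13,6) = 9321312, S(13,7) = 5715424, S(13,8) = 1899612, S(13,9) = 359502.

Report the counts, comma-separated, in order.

408741333, 216627840, 67128490

@14  (14,6):9321312·6+7508501→63436373, (14,7):5715424·7+9321312→49329280, (14,8):1899612·8+5715424→20912320, (14,9):359502·9+1899612→5135130
@15  (15,7):49329280·7+63436373→408741333, (15,8):20912320·8+49329280→216627840, (15,9):5135130·9+20912320→67128490
Read S(15,7) = 408741333, S(15,8) = 216627840, S(15,9) = 67128490.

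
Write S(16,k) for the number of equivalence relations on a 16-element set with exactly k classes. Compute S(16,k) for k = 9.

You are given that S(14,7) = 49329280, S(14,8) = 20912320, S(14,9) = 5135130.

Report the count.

@15  (15,8):20912320·8+49329280→216627840, (15,9):5135130·9+20912320→67128490
@16  (16,9):67128490·9+216627840→820784250
Read S(16,9) = 820784250.

820784250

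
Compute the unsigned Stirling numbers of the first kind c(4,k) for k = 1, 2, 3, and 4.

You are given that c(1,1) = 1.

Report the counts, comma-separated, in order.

6, 11, 6, 1

i=2: T(2,1)=0+1·1=1 | T(2,2)=1+1·0=1
i=3: T(3,1)=0+2·1=2 | T(3,2)=1+2·1=3 | T(3,3)=1+2·0=1
i=4: T(4,1)=0+3·2=6 | T(4,2)=2+3·3=11 | T(4,3)=3+3·1=6 | T(4,4)=1+3·0=1
Read c(4,1) = 6, c(4,2) = 11, c(4,3) = 6, c(4,4) = 1.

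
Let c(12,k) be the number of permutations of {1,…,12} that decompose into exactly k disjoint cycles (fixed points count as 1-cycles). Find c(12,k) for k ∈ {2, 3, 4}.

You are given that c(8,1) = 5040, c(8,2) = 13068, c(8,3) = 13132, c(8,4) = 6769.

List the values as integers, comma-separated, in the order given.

r9: T_9,1=8×5040+0=40320; T_9,2=8×13068+5040=109584; T_9,3=8×13132+13068=118124; T_9,4=8×6769+13132=67284
r10: T_10,1=9×40320+0=362880; T_10,2=9×109584+40320=1026576; T_10,3=9×118124+109584=1172700; T_10,4=9×67284+118124=723680
r11: T_11,1=10×362880+0=3628800; T_11,2=10×1026576+362880=10628640; T_11,3=10×1172700+1026576=12753576; T_11,4=10×723680+1172700=8409500
r12: T_12,2=11×10628640+3628800=120543840; T_12,3=11×12753576+10628640=150917976; T_12,4=11×8409500+12753576=105258076
Read c(12,2) = 120543840, c(12,3) = 150917976, c(12,4) = 105258076.

120543840, 150917976, 105258076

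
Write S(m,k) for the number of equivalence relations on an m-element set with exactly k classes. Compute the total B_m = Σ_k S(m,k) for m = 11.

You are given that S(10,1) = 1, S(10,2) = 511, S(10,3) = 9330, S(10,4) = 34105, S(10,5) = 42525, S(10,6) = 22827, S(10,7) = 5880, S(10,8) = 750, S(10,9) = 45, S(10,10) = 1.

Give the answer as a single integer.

i=11: T(11,1)=0+1·1=1 | T(11,2)=1+2·511=1023 | T(11,3)=511+3·9330=28501 | T(11,4)=9330+4·34105=145750 | T(11,5)=34105+5·42525=246730 | T(11,6)=42525+6·22827=179487 | T(11,7)=22827+7·5880=63987 | T(11,8)=5880+8·750=11880 | T(11,9)=750+9·45=1155 | T(11,10)=45+10·1=55 | T(11,11)=1+11·0=1
B_11 = ΣS(11,k) = 1+1023+28501+145750+246730+179487+63987+11880+1155+55+1 = 678570

678570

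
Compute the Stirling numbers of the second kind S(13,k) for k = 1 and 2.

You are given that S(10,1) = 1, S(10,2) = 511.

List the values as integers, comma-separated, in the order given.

1, 4095

row 11: T[11][1]=1·1+0=1  T[11][2]=2·511+1=1023
row 12: T[12][1]=1·1+0=1  T[12][2]=2·1023+1=2047
row 13: T[13][1]=1·1+0=1  T[13][2]=2·2047+1=4095
Read S(13,1) = 1, S(13,2) = 4095.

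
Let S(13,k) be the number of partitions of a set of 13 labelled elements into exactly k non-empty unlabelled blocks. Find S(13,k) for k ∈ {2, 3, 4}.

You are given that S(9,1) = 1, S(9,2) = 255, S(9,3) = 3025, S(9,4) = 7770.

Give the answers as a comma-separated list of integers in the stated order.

row 10: T[10][1]=1·1+0=1  T[10][2]=2·255+1=511  T[10][3]=3·3025+255=9330  T[10][4]=4·7770+3025=34105
row 11: T[11][1]=1·1+0=1  T[11][2]=2·511+1=1023  T[11][3]=3·9330+511=28501  T[11][4]=4·34105+9330=145750
row 12: T[12][1]=1·1+0=1  T[12][2]=2·1023+1=2047  T[12][3]=3·28501+1023=86526  T[12][4]=4·145750+28501=611501
row 13: T[13][2]=2·2047+1=4095  T[13][3]=3·86526+2047=261625  T[13][4]=4·611501+86526=2532530
Read S(13,2) = 4095, S(13,3) = 261625, S(13,4) = 2532530.

4095, 261625, 2532530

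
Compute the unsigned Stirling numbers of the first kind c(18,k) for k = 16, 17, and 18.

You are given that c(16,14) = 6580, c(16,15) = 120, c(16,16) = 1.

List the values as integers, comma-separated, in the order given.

@17  (17,15):120·16+6580→8500, (17,16):1·16+120→136, (17,17):0·16+1→1
@18  (18,16):136·17+8500→10812, (18,17):1·17+136→153, (18,18):0·17+1→1
Read c(18,16) = 10812, c(18,17) = 153, c(18,18) = 1.

10812, 153, 1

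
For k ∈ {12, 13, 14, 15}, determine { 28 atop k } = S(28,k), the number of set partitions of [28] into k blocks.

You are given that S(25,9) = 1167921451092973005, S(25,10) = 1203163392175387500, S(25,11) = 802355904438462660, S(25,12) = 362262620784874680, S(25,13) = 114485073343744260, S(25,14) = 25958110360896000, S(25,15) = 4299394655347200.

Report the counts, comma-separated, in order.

[26] T[26,10]:10*1203163392175387500+1167921451092973005=13199555372846848005 · T[26,11]:11*802355904438462660+1203163392175387500=10029078340998476760 · T[26,12]:12*362262620784874680+802355904438462660=5149507353856958820 · T[26,13]:13*114485073343744260+362262620784874680=1850568574253550060 · T[26,14]:14*25958110360896000+114485073343744260=477898618396288260 · T[26,15]:15*4299394655347200+25958110360896000=90449030191104000
[27] T[27,11]:11*10029078340998476760+13199555372846848005=123519417123830092365 · T[27,12]:12*5149507353856958820+10029078340998476760=71823166587281982600 · T[27,13]:13*1850568574253550060+5149507353856958820=29206898819153109600 · T[27,14]:14*477898618396288260+1850568574253550060=8541149231801585700 · T[27,15]:15*90449030191104000+477898618396288260=1834634071262848260
[28] T[28,12]:12*71823166587281982600+123519417123830092365=985397416171213883565 · T[28,13]:13*29206898819153109600+71823166587281982600=451512851236272407400 · T[28,14]:14*8541149231801585700+29206898819153109600=148782988064375309400 · T[28,15]:15*1834634071262848260+8541149231801585700=36060660300744309600
Read S(28,12) = 985397416171213883565, S(28,13) = 451512851236272407400, S(28,14) = 148782988064375309400, S(28,15) = 36060660300744309600.

985397416171213883565, 451512851236272407400, 148782988064375309400, 36060660300744309600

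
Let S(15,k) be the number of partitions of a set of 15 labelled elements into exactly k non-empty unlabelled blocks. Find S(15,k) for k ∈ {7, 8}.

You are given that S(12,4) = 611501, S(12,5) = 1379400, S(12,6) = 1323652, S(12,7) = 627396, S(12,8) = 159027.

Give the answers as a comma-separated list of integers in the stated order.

408741333, 216627840

i=13: T(13,5)=611501+5·1379400=7508501 | T(13,6)=1379400+6·1323652=9321312 | T(13,7)=1323652+7·627396=5715424 | T(13,8)=627396+8·159027=1899612
i=14: T(14,6)=7508501+6·9321312=63436373 | T(14,7)=9321312+7·5715424=49329280 | T(14,8)=5715424+8·1899612=20912320
i=15: T(15,7)=63436373+7·49329280=408741333 | T(15,8)=49329280+8·20912320=216627840
Read S(15,7) = 408741333, S(15,8) = 216627840.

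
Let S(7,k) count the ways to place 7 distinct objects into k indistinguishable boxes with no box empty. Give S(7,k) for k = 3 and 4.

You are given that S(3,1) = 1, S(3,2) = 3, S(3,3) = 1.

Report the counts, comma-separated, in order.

[4] T[4,1]:1*1+0=1 · T[4,2]:2*3+1=7 · T[4,3]:3*1+3=6 · T[4,4]:4*0+1=1
[5] T[5,1]:1*1+0=1 · T[5,2]:2*7+1=15 · T[5,3]:3*6+7=25 · T[5,4]:4*1+6=10
[6] T[6,2]:2*15+1=31 · T[6,3]:3*25+15=90 · T[6,4]:4*10+25=65
[7] T[7,3]:3*90+31=301 · T[7,4]:4*65+90=350
Read S(7,3) = 301, S(7,4) = 350.

301, 350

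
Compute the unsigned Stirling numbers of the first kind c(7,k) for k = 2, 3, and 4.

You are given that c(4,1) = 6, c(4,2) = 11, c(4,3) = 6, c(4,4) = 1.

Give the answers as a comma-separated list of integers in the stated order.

1764, 1624, 735

i=5: T(5,1)=0+4·6=24 | T(5,2)=6+4·11=50 | T(5,3)=11+4·6=35 | T(5,4)=6+4·1=10
i=6: T(6,1)=0+5·24=120 | T(6,2)=24+5·50=274 | T(6,3)=50+5·35=225 | T(6,4)=35+5·10=85
i=7: T(7,2)=120+6·274=1764 | T(7,3)=274+6·225=1624 | T(7,4)=225+6·85=735
Read c(7,2) = 1764, c(7,3) = 1624, c(7,4) = 735.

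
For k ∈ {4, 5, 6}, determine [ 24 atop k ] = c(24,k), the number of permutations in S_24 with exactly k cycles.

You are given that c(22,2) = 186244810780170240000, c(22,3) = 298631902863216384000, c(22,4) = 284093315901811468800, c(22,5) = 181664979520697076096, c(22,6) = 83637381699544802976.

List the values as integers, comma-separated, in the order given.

157375898285941510732800, 105005310755917452984576, 50779532534302850198976

@23  (23,3):298631902863216384000·22+186244810780170240000→6756146673770930688000, (23,4):284093315901811468800·22+298631902863216384000→6548684852703068697600, (23,5):181664979520697076096·22+284093315901811468800→4280722865357147142912, (23,6):83637381699544802976·22+181664979520697076096→2021687376910682741568
@24  (24,4):6548684852703068697600·23+6756146673770930688000→157375898285941510732800, (24,5):4280722865357147142912·23+6548684852703068697600→105005310755917452984576, (24,6):2021687376910682741568·23+4280722865357147142912→50779532534302850198976
Read c(24,4) = 157375898285941510732800, c(24,5) = 105005310755917452984576, c(24,6) = 50779532534302850198976.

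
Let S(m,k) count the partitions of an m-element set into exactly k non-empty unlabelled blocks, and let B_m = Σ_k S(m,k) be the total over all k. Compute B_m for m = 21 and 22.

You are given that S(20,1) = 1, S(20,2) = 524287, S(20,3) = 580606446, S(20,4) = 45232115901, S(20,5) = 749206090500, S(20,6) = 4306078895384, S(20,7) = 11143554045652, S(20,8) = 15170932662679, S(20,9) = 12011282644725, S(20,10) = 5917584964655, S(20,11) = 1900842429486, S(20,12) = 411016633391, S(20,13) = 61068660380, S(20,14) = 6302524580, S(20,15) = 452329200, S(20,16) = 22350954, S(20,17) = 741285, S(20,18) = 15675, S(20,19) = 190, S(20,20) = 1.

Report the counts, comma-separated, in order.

row 21: T[21][1]=1·1+0=1  T[21][2]=2·524287+1=1048575  T[21][3]=3·580606446+524287=1742343625  T[21][4]=4·45232115901+580606446=181509070050  T[21][5]=5·749206090500+45232115901=3791262568401  T[21][6]=6·4306078895384+749206090500=26585679462804  T[21][7]=7·11143554045652+4306078895384=82310957214948  T[21][8]=8·15170932662679+11143554045652=132511015347084  T[21][9]=9·12011282644725+15170932662679=123272476465204  T[21][10]=10·5917584964655+12011282644725=71187132291275  T[21][11]=11·1900842429486+5917584964655=26826851689001  T[21][12]=12·411016633391+1900842429486=6833042030178  T[21][13]=13·61068660380+411016633391=1204909218331  T[21][14]=14·6302524580+61068660380=149304004500  T[21][15]=15·452329200+6302524580=13087462580  T[21][16]=16·22350954+452329200=809944464  T[21][17]=17·741285+22350954=34952799  T[21][18]=18·15675+741285=1023435  T[21][19]=19·190+15675=19285  T[21][20]=20·1+190=210  T[21][21]=21·0+1=1
row 22: T[22][1]=1·1+0=1  T[22][2]=2·1048575+1=2097151  T[22][3]=3·1742343625+1048575=5228079450  T[22][4]=4·181509070050+1742343625=727778623825  T[22][5]=5·3791262568401+181509070050=19137821912055  T[22][6]=6·26585679462804+3791262568401=163305339345225  T[22][7]=7·82310957214948+26585679462804=602762379967440  T[22][8]=8·132511015347084+82310957214948=1142399079991620  T[22][9]=9·123272476465204+132511015347084=1241963303533920  T[22][10]=10·71187132291275+123272476465204=835143799377954  T[22][11]=11·26826851689001+71187132291275=366282500870286  T[22][12]=12·6833042030178+26826851689001=108823356051137  T[22][13]=13·1204909218331+6833042030178=22496861868481  T[22][14]=14·149304004500+1204909218331=3295165281331  T[22][15]=15·13087462580+149304004500=345615943200  T[22][16]=16·809944464+13087462580=26046574004  T[22][17]=17·34952799+809944464=1404142047  T[22][18]=18·1023435+34952799=53374629  T[22][19]=19·19285+1023435=1389850  T[22][20]=20·210+19285=23485  T[22][21]=21·1+210=231  T[22][22]=22·0+1=1
B_21 = ΣS(21,k) = 1+1048575+1742343625+181509070050+3791262568401+26585679462804+82310957214948+132511015347084+123272476465204+71187132291275+26826851689001+6833042030178+1204909218331+149304004500+13087462580+809944464+34952799+1023435+19285+210+1 = 474869816156751
B_22 = ΣS(22,k) = 1+2097151+5228079450+727778623825+19137821912055+163305339345225+602762379967440+1142399079991620+1241963303533920+835143799377954+366282500870286+108823356051137+22496861868481+3295165281331+345615943200+26046574004+1404142047+53374629+1389850+23485+231+1 = 4506715738447323

474869816156751, 4506715738447323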